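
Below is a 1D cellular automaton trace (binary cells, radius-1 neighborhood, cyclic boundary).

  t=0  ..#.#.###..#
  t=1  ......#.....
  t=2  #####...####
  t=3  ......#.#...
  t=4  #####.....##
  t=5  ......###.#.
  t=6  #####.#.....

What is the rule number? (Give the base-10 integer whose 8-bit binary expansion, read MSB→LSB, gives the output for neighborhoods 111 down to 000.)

9

  [7] ### => .  t=0,i=7
  [6] ##. => .  t=0,i=8
  [5] #.# => .  t=0,i=3
  [4] #.. => .  t=0,i=0
  [3] .## => #  t=0,i=6
  [2] .#. => .  t=0,i=2
  [1] ..# => .  t=0,i=1
  [0] ... => #  t=1,i=0
  bits 00001001 = 9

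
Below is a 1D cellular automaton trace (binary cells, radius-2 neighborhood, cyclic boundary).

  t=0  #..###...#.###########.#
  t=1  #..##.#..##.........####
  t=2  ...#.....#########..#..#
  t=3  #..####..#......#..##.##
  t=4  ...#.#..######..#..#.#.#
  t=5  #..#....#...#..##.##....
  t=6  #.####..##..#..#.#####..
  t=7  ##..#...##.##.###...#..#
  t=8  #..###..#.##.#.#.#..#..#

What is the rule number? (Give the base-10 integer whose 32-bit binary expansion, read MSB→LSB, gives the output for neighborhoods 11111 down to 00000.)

  #####|.  b31=0 t=0,i=13
  ####.|#  b30=1 t=0,i=20
  ###.#|#  b29=1 t=0,i=21
  ###..|.  b28=0 t=0,i=5
  ##.##|#  b27=1 t=0,i=22
  ##.#.|.  b26=0 t=1,i=5
  ##..#|.  b25=0 t=0,i=1
  ##...|#  b24=1 t=0,i=6
  #.###|.  b23=0 t=0,i=11
  #.##.|#  b22=1 t=0,i=23
  #.#.#|.  b21=0 t=4,i=21
  #.#..|.  b20=0 t=1,i=6
  #..##|.  b19=0 t=0,i=2
  #..#.|#  b18=1 t=2,i=19
  #...#|.  b17=0 t=0,i=7
  #....|#  b16=1 t=1,i=12
  .####|.  b15=0 t=0,i=12
  .###.|#  b14=1 t=0,i=4
  .##.#|.  b13=0 t=1,i=4
  .##..|#  b12=1 t=0,i=0
  .#.##|#  b11=1 t=0,i=10
  .#.#.|.  b10=0 t=4,i=4
  .#..#|.  b9=0 t=1,i=7
  .#...|#  b8=1 t=2,i=0
  ..###|#  b7=1 t=0,i=3
  ..##.|#  b6=1 t=1,i=3
  ..#.#|#  b5=1 t=0,i=9
  ..#..|#  b4=1 t=2,i=3
  ...##|.  b3=0 t=1,i=19
  ...#.|.  b2=0 t=0,i=8
  ....#|.  b1=0 t=1,i=18
  .....|#  b0=1 t=1,i=13
  bits 01101001010001010101100111110001 = 1766152689

1766152689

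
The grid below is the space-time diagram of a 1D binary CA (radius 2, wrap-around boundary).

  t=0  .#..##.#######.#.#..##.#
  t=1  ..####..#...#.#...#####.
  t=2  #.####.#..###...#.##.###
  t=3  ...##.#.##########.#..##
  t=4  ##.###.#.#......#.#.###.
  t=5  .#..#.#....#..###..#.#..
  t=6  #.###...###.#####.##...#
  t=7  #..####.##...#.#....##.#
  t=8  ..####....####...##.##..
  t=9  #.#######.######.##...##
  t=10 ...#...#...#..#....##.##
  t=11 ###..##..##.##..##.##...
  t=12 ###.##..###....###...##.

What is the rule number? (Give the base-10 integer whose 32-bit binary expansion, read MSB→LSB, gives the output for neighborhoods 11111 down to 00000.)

1427106534

  [31] ##### => .  t=0,i=9
  [30] ####. => #  t=0,i=12
  [29] ###.# => .  t=0,i=13
  [28] ###.. => #  t=1,i=5
  [27] ##.## => .  t=0,i=6
  [26] ##.#. => #  t=0,i=14
  [25] ##..# => .  t=1,i=6
  [24] ##... => #  t=1,i=23
  [23] #.### => .  t=0,i=7
  [22] #.##. => .  t=2,i=18
  [21] #.#.# => .  t=0,i=15
  [20] #.#.. => .  t=0,i=1
  [19] #..## => #  t=0,i=3
  [18] #..#. => #  t=1,i=7
  [17] #...# => #  t=1,i=0
  [16] #.... => #  t=4,i=11
  [15] .#### => #  t=0,i=8
  [14] .###. => #  t=2,i=11
  [13] .##.# => #  t=0,i=5
  [12] .##.. => .  t=3,i=23
  [11] .#.## => #  t=2,i=17
  [10] .#.#. => .  t=0,i=0
  [9] .#..# => #  t=0,i=2
  [8] .#... => .  t=1,i=9
  [7] ..### => #  t=1,i=2
  [6] ..##. => #  t=0,i=4
  [5] ..#.# => #  t=1,i=12
  [4] ..#.. => .  t=1,i=8
  [3] ...## => .  t=1,i=1
  [2] ...#. => #  t=1,i=11
  [1] ....# => #  t=4,i=14
  [0] ..... => .  t=4,i=12
  bits 01010101000011111110101011100110 = 1427106534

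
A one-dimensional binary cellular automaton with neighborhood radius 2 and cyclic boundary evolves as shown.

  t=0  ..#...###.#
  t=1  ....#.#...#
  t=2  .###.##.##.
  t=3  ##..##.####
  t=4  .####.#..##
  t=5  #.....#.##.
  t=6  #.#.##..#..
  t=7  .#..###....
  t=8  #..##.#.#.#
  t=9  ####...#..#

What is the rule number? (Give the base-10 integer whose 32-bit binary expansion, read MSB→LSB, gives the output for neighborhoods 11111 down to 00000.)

  #####|#  b31=1 t=3,i=9
  ####.|.  b30=0 t=3,i=0
  ###.#|.  b29=0 t=0,i=8
  ###..|#  b28=1 t=3,i=1
  ##.##|#  b27=1 t=2,i=4
  ##.#.|.  b26=0 t=0,i=9
  ##..#|#  b25=1 t=2,i=10
  ##...|.  b24=0 t=7,i=7
  #.###|.  b23=0 t=3,i=7
  #.##.|#  b22=1 t=2,i=5
  #.#.#|.  b21=0 t=6,i=2
  #.#..|#  b20=1 t=0,i=10
  #..##|#  b19=1 t=2,i=0
  #..#.|.  b18=0 t=0,i=1
  #...#|#  b17=1 t=0,i=4
  #....|#  b16=1 t=1,i=1
  .####|.  b15=0 t=3,i=8
  .###.|.  b14=0 t=0,i=7
  .##.#|.  b13=0 t=2,i=6
  .##..|#  b12=1 t=2,i=9
  .#.##|.  b11=0 t=5,i=7
  .#.#.|#  b10=1 t=1,i=5
  .#..#|.  b9=0 t=0,i=0
  .#...|.  b8=0 t=0,i=3
  ..###|#  b7=1 t=0,i=6
  ..##.|#  b6=1 t=3,i=4
  ..#.#|.  b5=0 t=1,i=4
  ..#..|.  b4=0 t=0,i=2
  ...##|.  b3=0 t=0,i=5
  ...#.|#  b2=1 t=1,i=3
  ....#|#  b1=1 t=1,i=2
  .....|.  b0=0 t=5,i=3
  bits 10011010010110110001010011000110 = 2589660358

2589660358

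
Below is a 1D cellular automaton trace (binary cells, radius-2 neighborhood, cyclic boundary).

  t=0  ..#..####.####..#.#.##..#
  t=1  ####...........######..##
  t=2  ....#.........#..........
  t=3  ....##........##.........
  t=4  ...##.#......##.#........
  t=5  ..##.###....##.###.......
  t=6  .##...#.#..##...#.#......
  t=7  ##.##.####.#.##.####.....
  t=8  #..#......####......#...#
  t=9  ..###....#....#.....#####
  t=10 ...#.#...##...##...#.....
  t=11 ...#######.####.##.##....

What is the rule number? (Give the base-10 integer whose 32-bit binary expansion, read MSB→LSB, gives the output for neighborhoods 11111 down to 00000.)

  nb #####: next=.  (t=1,i=0, bit31=0)
  nb ####.: next=.  (t=0,i=7, bit30=0)
  nb ###.#: next=.  (t=0,i=8, bit29=0)
  nb ###..: next=.  (t=0,i=13, bit28=0)
  nb ##.##: next=.  (t=0,i=9, bit27=0)
  nb ##.#.: next=#  (t=4,i=5, bit26=1)
  nb ##..#: next=.  (t=0,i=14, bit25=0)
  nb ##...: next=#  (t=1,i=4, bit24=1)
  nb #.###: next=.  (t=0,i=10, bit23=0)
  nb #.##.: next=#  (t=0,i=20, bit22=1)
  nb #.#.#: next=#  (t=0,i=18, bit21=1)
  nb #.#..: next=#  (t=4,i=6, bit20=1)
  nb #..##: next=.  (t=0,i=4, bit19=0)
  nb #..#.: next=#  (t=0,i=1, bit18=1)
  nb #...#: next=#  (t=6,i=4, bit17=1)
  nb #....: next=.  (t=1,i=5, bit16=0)
  nb .####: next=.  (t=0,i=6, bit15=0)
  nb .###.: next=#  (t=5,i=6, bit14=1)
  nb .##.#: next=.  (t=4,i=4, bit13=0)
  nb .##..: next=.  (t=0,i=21, bit12=0)
  nb .#.##: next=#  (t=0,i=19, bit11=1)
  nb .#.#.: next=#  (t=0,i=17, bit10=1)
  nb .#..#: next=#  (t=0,i=0, bit9=1)
  nb .#...: next=#  (t=2,i=5, bit8=1)
  nb ..###: next=.  (t=0,i=5, bit7=0)
  nb ..##.: next=#  (t=3,i=4, bit6=1)
  nb ..#.#: next=#  (t=0,i=16, bit5=1)
  nb ..#..: next=#  (t=0,i=2, bit4=1)
  nb ...##: next=#  (t=1,i=14, bit3=1)
  nb ...#.: next=.  (t=2,i=3, bit2=0)
  nb ....#: next=.  (t=1,i=13, bit1=0)
  nb .....: next=.  (t=1,i=6, bit0=0)
  bits 00000101011101100100111101111000 = 91639672

91639672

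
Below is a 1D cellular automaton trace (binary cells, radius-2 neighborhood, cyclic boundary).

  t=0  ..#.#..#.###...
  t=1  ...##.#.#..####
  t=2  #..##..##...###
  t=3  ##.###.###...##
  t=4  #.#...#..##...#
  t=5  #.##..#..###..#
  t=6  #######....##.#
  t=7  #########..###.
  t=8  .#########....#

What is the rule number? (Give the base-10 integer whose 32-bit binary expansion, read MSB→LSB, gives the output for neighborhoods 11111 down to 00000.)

  [31] ##### => #  t=6,i=1
  [30] ####. => #  t=1,i=13
  [29] ###.# => .  t=3,i=1
  [28] ###.. => #  t=0,i=11
  [27] ##.## => #  t=3,i=2
  [26] ##.#. => .  t=1,i=5
  [25] ##..# => #  t=2,i=1
  [24] ##... => #  t=0,i=12
  [23] #.### => .  t=0,i=9
  [22] #.##. => #  t=5,i=2
  [21] #.#.# => .  t=1,i=6
  [20] #.#.. => #  t=0,i=4
  [19] #..## => .  t=1,i=10
  [18] #..#. => #  t=0,i=6
  [17] #...# => .  t=1,i=1
  [16] #.... => #  t=0,i=13
  [15] .#### => #  t=1,i=12
  [14] .###. => .  t=0,i=10
  [13] .##.# => #  t=1,i=4
  [12] .##.. => #  t=2,i=4
  [11] .#.## => #  t=0,i=8
  [10] .#.#. => #  t=0,i=3
  [9] .#..# => .  t=0,i=5
  [8] .#... => #  t=4,i=3
  [7] ..### => .  t=1,i=11
  [6] ..##. => #  t=1,i=3
  [5] ..#.# => .  t=0,i=2
  [4] ..#.. => #  t=4,i=6
  [3] ...## => .  t=1,i=2
  [2] ...#. => .  t=0,i=1
  [1] ....# => .  t=0,i=0
  [0] ..... => #  t=0,i=14
  bits 11011011010101011011110101010001 = 3679829329

3679829329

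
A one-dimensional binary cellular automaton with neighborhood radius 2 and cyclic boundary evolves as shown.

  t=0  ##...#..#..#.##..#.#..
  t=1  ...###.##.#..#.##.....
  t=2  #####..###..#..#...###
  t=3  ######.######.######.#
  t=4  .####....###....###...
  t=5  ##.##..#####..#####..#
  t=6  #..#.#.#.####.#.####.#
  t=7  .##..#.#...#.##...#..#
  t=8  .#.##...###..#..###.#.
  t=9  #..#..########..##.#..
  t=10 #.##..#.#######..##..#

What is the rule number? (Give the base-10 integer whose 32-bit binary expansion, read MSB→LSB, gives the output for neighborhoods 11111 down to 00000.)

  #####|#  b31=1 t=2,i=0
  ####.|#  b30=1 t=2,i=3
  ###.#|.  b29=0 t=1,i=5
  ###..|#  b28=1 t=2,i=4
  ##.##|.  b27=0 t=1,i=6
  ##.#.|#  b26=1 t=1,i=9
  ##..#|#  b25=1 t=0,i=15
  ##...|.  b24=0 t=0,i=2
  #.###|.  b23=0 t=3,i=7
  #.##.|#  b22=1 t=0,i=13
  #.#.#|#  b21=1 t=6,i=5
  #.#..|.  b20=0 t=0,i=19
  #..##|.  b19=0 t=0,i=21
  #..#.|#  b18=1 t=0,i=7
  #...#|#  b17=1 t=0,i=3
  #....|.  b16=0 t=1,i=18
  .####|.  b15=0 t=2,i=20
  .###.|#  b14=1 t=1,i=4
  .##.#|#  b13=1 t=1,i=8
  .##..|.  b12=0 t=0,i=1
  .#.##|.  b11=0 t=0,i=12
  .#.#.|.  b10=0 t=0,i=18
  .#..#|.  b9=0 t=0,i=6
  .#...|#  b8=1 t=2,i=16
  ..###|#  b7=1 t=1,i=3
  ..##.|.  b6=0 t=0,i=0
  ..#.#|.  b5=0 t=0,i=11
  ..#..|#  b4=1 t=0,i=5
  ...##|#  b3=1 t=1,i=2
  ...#.|#  b2=1 t=0,i=4
  ....#|#  b1=1 t=1,i=1
  .....|#  b0=1 t=1,i=0
  bits 11010110011001100110000110011111 = 3597033887

3597033887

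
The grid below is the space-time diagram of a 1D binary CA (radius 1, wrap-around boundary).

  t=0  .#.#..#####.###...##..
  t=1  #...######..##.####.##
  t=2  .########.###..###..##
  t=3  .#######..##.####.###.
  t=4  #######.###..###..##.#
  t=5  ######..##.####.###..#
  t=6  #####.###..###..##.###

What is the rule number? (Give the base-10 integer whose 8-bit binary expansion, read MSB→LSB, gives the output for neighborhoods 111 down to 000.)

  nb ###: next=#  (t=0,i=7, bit7=1)
  nb ##.: next=.  (t=0,i=10, bit6=0)
  nb #.#: next=.  (t=0,i=2, bit5=0)
  nb #..: next=#  (t=0,i=4, bit4=1)
  nb .##: next=#  (t=0,i=6, bit3=1)
  nb .#.: next=.  (t=0,i=1, bit2=0)
  nb ..#: next=#  (t=0,i=0, bit1=1)
  nb ...: next=#  (t=0,i=16, bit0=1)
  bits 10011011 = 155

155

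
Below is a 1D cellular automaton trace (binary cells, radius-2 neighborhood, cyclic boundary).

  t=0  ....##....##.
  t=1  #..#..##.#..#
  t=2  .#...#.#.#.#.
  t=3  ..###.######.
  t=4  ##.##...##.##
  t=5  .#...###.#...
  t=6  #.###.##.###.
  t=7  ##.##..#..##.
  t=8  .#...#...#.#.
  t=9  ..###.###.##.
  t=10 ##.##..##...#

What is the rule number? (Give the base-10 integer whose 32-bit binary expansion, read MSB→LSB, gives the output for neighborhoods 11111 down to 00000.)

3007016204

  nb #####: next=#  (t=3,i=8, bit31=1)
  nb ####.: next=.  (t=3,i=10, bit30=0)
  nb ###.#: next=#  (t=3,i=4, bit29=1)
  nb ###..: next=#  (t=3,i=11, bit28=1)
  nb ##.##: next=.  (t=3,i=5, bit27=0)
  nb ##.#.: next=.  (t=1,i=8, bit26=0)
  nb ##..#: next=#  (t=1,i=1, bit25=1)
  nb ##...: next=#  (t=0,i=6, bit24=1)
  nb #.###: next=.  (t=3,i=6, bit23=0)
  nb #.##.: next=.  (t=4,i=3, bit22=0)
  nb #.#.#: next=#  (t=2,i=7, bit21=1)
  nb #.#..: next=#  (t=1,i=9, bit20=1)
  nb #..##: next=#  (t=1,i=5, bit19=1)
  nb #..#.: next=.  (t=1,i=2, bit18=0)
  nb #...#: next=#  (t=2,i=3, bit17=1)
  nb #....: next=#  (t=0,i=0, bit16=1)
  nb .####: next=.  (t=3,i=7, bit15=0)
  nb .###.: next=#  (t=3,i=3, bit14=1)
  nb .##.#: next=#  (t=1,i=7, bit13=1)
  nb .##..: next=.  (t=0,i=5, bit12=0)
  nb .#.##: next=#  (t=6,i=1, bit11=1)
  nb .#.#.: next=#  (t=2,i=6, bit10=1)
  nb .#..#: next=.  (t=1,i=4, bit9=0)
  nb .#...: next=#  (t=2,i=2, bit8=1)
  nb ..###: next=.  (t=3,i=2, bit7=0)
  nb ..##.: next=.  (t=0,i=4, bit6=0)
  nb ..#.#: next=.  (t=2,i=5, bit5=0)
  nb ..#..: next=.  (t=1,i=3, bit4=0)
  nb ...##: next=#  (t=0,i=3, bit3=1)
  nb ...#.: next=#  (t=2,i=4, bit2=1)
  nb ....#: next=.  (t=0,i=2, bit1=0)
  nb .....: next=.  (t=0,i=1, bit0=0)
  bits 10110011001110110110110100001100 = 3007016204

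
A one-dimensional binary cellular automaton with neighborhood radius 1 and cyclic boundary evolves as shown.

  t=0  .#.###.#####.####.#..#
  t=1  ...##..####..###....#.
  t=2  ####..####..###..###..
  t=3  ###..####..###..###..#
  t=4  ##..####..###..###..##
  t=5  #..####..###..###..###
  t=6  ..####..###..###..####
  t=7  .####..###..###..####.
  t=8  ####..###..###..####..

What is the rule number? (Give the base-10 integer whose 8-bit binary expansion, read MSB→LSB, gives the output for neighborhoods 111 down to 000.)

139

  ###|#  b7=1 t=0,i=4
  ##.|.  b6=0 t=0,i=5
  #.#|.  b5=0 t=0,i=0
  #..|.  b4=0 t=0,i=19
  .##|#  b3=1 t=0,i=3
  .#.|.  b2=0 t=0,i=1
  ..#|#  b1=1 t=0,i=20
  ...|#  b0=1 t=1,i=0
  bits 10001011 = 139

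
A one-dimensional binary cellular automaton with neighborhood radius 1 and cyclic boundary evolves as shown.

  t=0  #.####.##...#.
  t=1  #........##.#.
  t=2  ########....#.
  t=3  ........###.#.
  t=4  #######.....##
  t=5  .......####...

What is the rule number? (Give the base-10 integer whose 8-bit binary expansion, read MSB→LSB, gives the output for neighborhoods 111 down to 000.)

21

  nb ###: next=.  (t=0,i=3, bit7=0)
  nb ##.: next=.  (t=0,i=5, bit6=0)
  nb #.#: next=.  (t=0,i=1, bit5=0)
  nb #..: next=#  (t=0,i=9, bit4=1)
  nb .##: next=.  (t=0,i=2, bit3=0)
  nb .#.: next=#  (t=0,i=0, bit2=1)
  nb ..#: next=.  (t=0,i=11, bit1=0)
  nb ...: next=#  (t=0,i=10, bit0=1)
  bits 00010101 = 21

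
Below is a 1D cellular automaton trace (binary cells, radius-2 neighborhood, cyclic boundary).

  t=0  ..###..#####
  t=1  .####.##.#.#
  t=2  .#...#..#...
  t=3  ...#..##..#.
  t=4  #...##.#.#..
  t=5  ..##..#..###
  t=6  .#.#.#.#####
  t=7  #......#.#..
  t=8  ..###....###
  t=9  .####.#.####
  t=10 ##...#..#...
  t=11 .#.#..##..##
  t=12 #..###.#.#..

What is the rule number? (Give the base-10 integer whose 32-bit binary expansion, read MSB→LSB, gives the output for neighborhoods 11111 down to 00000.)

  [31] ##### => #  t=0,i=9
  [30] ####. => .  t=0,i=10
  [29] ###.# => .  t=1,i=4
  [28] ###.. => #  t=0,i=4
  [27] ##.## => #  t=1,i=5
  [26] ##.#. => #  t=1,i=8
  [25] ##..# => .  t=0,i=0
  [24] ##... => .  t=8,i=5
  [23] #.### => #  t=1,i=1
  [22] #.##. => .  t=1,i=6
  [21] #.#.# => .  t=1,i=9
  [20] #.#.. => #  t=4,i=9
  [19] #..## => #  t=0,i=1
  [18] #..#. => #  t=2,i=7
  [17] #...# => #  t=2,i=3
  [16] #.... => #  t=2,i=10
  [15] .#### => .  t=0,i=8
  [14] .###. => #  t=0,i=3
  [13] .##.# => .  t=1,i=7
  [12] .##.. => #  t=3,i=7
  [11] .#.## => .  t=1,i=0
  [10] .#.#. => .  t=1,i=10
  [9] .#..# => #  t=2,i=6
  [8] .#... => .  t=2,i=2
  [7] ..### => #  t=0,i=2
  [6] ..##. => .  t=3,i=6
  [5] ..#.# => .  t=7,i=7
  [4] ..#.. => .  t=2,i=1
  [3] ...## => #  t=4,i=3
  [2] ...#. => .  t=2,i=0
  [1] ....# => .  t=2,i=11
  [0] ..... => #  t=7,i=3
  bits 10011100100111110101001010001001 = 2627687049

2627687049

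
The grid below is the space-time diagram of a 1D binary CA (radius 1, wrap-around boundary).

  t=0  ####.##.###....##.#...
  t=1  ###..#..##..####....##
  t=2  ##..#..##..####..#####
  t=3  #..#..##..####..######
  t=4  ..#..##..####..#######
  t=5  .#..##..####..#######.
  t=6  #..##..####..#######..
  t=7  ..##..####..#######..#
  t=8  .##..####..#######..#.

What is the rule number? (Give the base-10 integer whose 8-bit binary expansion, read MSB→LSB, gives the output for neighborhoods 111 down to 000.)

  [7] ### => #  t=0,i=1
  [6] ##. => .  t=0,i=3
  [5] #.# => .  t=0,i=4
  [4] #.. => .  t=0,i=11
  [3] .## => #  t=0,i=0
  [2] .#. => .  t=0,i=18
  [1] ..# => #  t=0,i=14
  [0] ... => #  t=0,i=12
  bits 10001011 = 139

139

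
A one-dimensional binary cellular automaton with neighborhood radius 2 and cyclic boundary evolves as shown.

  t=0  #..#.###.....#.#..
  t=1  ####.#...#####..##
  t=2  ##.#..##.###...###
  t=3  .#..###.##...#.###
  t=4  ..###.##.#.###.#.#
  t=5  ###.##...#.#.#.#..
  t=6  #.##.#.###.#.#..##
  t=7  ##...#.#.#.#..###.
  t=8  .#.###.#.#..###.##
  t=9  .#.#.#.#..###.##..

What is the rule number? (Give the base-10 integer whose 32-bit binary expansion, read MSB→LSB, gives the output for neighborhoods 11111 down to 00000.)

  nb #####: next=#  (t=1,i=0, bit31=1)
  nb ####.: next=.  (t=1,i=2, bit30=0)
  nb ###.#: next=#  (t=1,i=3, bit29=1)
  nb ###..: next=.  (t=0,i=7, bit28=0)
  nb ##.##: next=#  (t=2,i=8, bit27=1)
  nb ##.#.: next=.  (t=1,i=4, bit26=0)
  nb ##..#: next=.  (t=1,i=14, bit25=0)
  nb ##...: next=.  (t=0,i=8, bit24=0)
  nb #.###: next=#  (t=0,i=5, bit23=1)
  nb #.##.: next=.  (t=3,i=8, bit22=0)
  nb #.#.#: next=#  (t=4,i=9, bit21=1)
  nb #.#..: next=.  (t=0,i=15, bit20=0)
  nb #..##: next=#  (t=1,i=15, bit19=1)
  nb #..#.: next=#  (t=0,i=2, bit18=1)
  nb #...#: next=#  (t=1,i=7, bit17=1)
  nb #....: next=#  (t=0,i=9, bit16=1)
  nb .####: next=#  (t=1,i=10, bit15=1)
  nb .###.: next=.  (t=0,i=6, bit14=0)
  nb .##.#: next=.  (t=2,i=7, bit13=0)
  nb .##..: next=#  (t=3,i=9, bit12=1)
  nb .#.##: next=.  (t=0,i=4, bit11=0)
  nb .#.#.: next=.  (t=0,i=14, bit10=0)
  nb .#..#: next=#  (t=0,i=1, bit9=1)
  nb .#...: next=#  (t=1,i=6, bit8=1)
  nb ..###: next=#  (t=1,i=9, bit7=1)
  nb ..##.: next=#  (t=2,i=6, bit6=1)
  nb ..#.#: next=#  (t=0,i=3, bit5=1)
  nb ..#..: next=#  (t=0,i=0, bit4=1)
  nb ...##: next=.  (t=1,i=8, bit3=0)
  nb ...#.: next=#  (t=0,i=12, bit2=1)
  nb ....#: next=#  (t=0,i=11, bit1=1)
  nb .....: next=#  (t=0,i=10, bit0=1)
  bits 10101000101011111001001111110111 = 2830078967

2830078967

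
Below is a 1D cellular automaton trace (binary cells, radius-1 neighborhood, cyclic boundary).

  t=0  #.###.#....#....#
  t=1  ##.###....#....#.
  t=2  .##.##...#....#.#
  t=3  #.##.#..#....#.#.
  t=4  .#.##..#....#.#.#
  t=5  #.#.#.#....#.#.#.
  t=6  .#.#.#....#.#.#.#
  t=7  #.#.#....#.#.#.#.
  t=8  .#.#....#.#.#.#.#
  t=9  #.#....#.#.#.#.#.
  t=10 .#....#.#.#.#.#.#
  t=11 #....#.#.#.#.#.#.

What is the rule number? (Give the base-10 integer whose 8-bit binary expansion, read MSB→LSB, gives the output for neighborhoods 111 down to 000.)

226

  [7] ### => #  t=0,i=3
  [6] ##. => #  t=0,i=0
  [5] #.# => #  t=0,i=1
  [4] #.. => .  t=0,i=7
  [3] .## => .  t=0,i=2
  [2] .#. => .  t=0,i=6
  [1] ..# => #  t=0,i=10
  [0] ... => .  t=0,i=8
  bits 11100010 = 226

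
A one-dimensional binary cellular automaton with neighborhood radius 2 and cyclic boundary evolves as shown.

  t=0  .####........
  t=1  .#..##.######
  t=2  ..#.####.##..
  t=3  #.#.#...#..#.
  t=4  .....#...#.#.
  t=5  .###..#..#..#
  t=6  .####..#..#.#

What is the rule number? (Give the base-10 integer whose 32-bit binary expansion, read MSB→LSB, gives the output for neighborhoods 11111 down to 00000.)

2608882659

  nb #####: next=#  (t=1,i=9, bit31=1)
  nb ####.: next=.  (t=0,i=3, bit30=0)
  nb ###.#: next=.  (t=1,i=12, bit29=0)
  nb ###..: next=#  (t=0,i=4, bit28=1)
  nb ##.##: next=#  (t=1,i=6, bit27=1)
  nb ##.#.: next=.  (t=1,i=0, bit26=0)
  nb ##..#: next=#  (t=5,i=4, bit25=1)
  nb ##...: next=#  (t=0,i=5, bit24=1)
  nb #.###: next=#  (t=1,i=7, bit23=1)
  nb #.##.: next=.  (t=2,i=9, bit22=0)
  nb #.#.#: next=.  (t=3,i=0, bit21=0)
  nb #.#..: next=.  (t=1,i=1, bit20=0)
  nb #..##: next=.  (t=1,i=3, bit19=0)
  nb #..#.: next=.  (t=3,i=10, bit18=0)
  nb #...#: next=.  (t=3,i=6, bit17=0)
  nb #....: next=.  (t=0,i=6, bit16=0)
  nb .####: next=.  (t=0,i=2, bit15=0)
  nb .###.: next=#  (t=5,i=2, bit14=1)
  nb .##.#: next=#  (t=1,i=5, bit13=1)
  nb .##..: next=.  (t=2,i=10, bit12=0)
  nb .#.##: next=.  (t=2,i=3, bit11=0)
  nb .#.#.: next=.  (t=3,i=1, bit10=0)
  nb .#..#: next=#  (t=1,i=2, bit9=1)
  nb .#...: next=#  (t=3,i=5, bit8=1)
  nb ..###: next=#  (t=0,i=1, bit7=1)
  nb ..##.: next=#  (t=1,i=4, bit6=1)
  nb ..#.#: next=#  (t=2,i=2, bit5=1)
  nb ..#..: next=.  (t=3,i=8, bit4=0)
  nb ...##: next=.  (t=0,i=0, bit3=0)
  nb ...#.: next=.  (t=2,i=1, bit2=0)
  nb ....#: next=#  (t=0,i=12, bit1=1)
  nb .....: next=#  (t=0,i=7, bit0=1)
  bits 10011011100000000110001111100011 = 2608882659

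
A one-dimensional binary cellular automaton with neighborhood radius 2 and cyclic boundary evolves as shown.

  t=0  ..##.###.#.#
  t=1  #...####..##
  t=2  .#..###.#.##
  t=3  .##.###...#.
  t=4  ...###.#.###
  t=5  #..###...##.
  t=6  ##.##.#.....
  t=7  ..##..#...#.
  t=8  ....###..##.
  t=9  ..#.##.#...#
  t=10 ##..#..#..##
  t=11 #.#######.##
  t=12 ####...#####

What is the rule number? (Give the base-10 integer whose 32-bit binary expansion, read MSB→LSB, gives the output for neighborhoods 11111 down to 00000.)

1809106582

  [31] ##### => .  t=11,i=4
  [30] ####. => #  t=1,i=6
  [29] ###.# => #  t=0,i=7
  [28] ###.. => .  t=1,i=0
  [27] ##.## => #  t=0,i=4
  [26] ##.#. => .  t=0,i=8
  [25] ##..# => #  t=1,i=8
  [24] ##... => #  t=1,i=1
  [23] #.### => #  t=0,i=5
  [22] #.##. => #  t=2,i=10
  [21] #.#.# => .  t=0,i=9
  [20] #.#.. => #  t=0,i=11
  [19] #..## => .  t=0,i=1
  [18] #..#. => #  t=7,i=5
  [17] #...# => .  t=1,i=2
  [16] #.... => .  t=6,i=8
  [15] .#### => #  t=1,i=5
  [14] .###. => #  t=0,i=6
  [13] .##.# => .  t=0,i=3
  [12] .##.. => .  t=7,i=3
  [11] .#.## => .  t=2,i=9
  [10] .#.#. => #  t=0,i=10
  [9] .#..# => #  t=0,i=0
  [8] .#... => .  t=6,i=7
  [7] ..### => #  t=1,i=4
  [6] ..##. => .  t=0,i=2
  [5] ..#.# => .  t=9,i=2
  [4] ..#.. => #  t=3,i=10
  [3] ...## => .  t=1,i=3
  [2] ...#. => #  t=3,i=9
  [1] ....# => #  t=6,i=10
  [0] ..... => .  t=6,i=9
  bits 01101011110101001100011010010110 = 1809106582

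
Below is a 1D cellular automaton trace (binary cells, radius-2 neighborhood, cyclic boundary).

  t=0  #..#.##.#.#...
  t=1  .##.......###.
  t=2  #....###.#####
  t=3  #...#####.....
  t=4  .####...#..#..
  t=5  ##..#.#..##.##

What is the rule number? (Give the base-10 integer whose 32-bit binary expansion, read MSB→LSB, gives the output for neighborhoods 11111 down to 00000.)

  [31] ##### => .  t=2,i=11
  [30] ####. => .  t=2,i=13
  [29] ###.# => #  t=2,i=7
  [28] ###.. => #  t=1,i=12
  [27] ##.## => #  t=2,i=8
  [26] ##.#. => .  t=0,i=7
  [25] ##..# => #  t=1,i=13
  [24] ##... => .  t=1,i=3
  [23] #.### => .  t=2,i=9
  [22] #.##. => .  t=0,i=5
  [21] #.#.# => .  t=0,i=8
  [20] #.#.. => #  t=0,i=10
  [19] #..## => #  t=1,i=0
  [18] #..#. => #  t=0,i=2
  [17] #...# => #  t=0,i=12
  [16] #.... => .  t=1,i=4
  [15] .#### => .  t=2,i=10
  [14] .###. => #  t=1,i=11
  [13] .##.# => .  t=0,i=6
  [12] .##.. => .  t=1,i=2
  [11] .#.## => .  t=0,i=4
  [10] .#.#. => .  t=0,i=9
  [9] .#..# => #  t=0,i=1
  [8] .#... => #  t=0,i=11
  [7] ..### => #  t=1,i=10
  [6] ..##. => .  t=1,i=1
  [5] ..#.# => .  t=0,i=3
  [4] ..#.. => .  t=0,i=0
  [3] ...## => #  t=1,i=9
  [2] ...#. => .  t=0,i=13
  [1] ....# => .  t=1,i=8
  [0] ..... => #  t=1,i=5
  bits 00111010000111100100001110001001 = 975061897

975061897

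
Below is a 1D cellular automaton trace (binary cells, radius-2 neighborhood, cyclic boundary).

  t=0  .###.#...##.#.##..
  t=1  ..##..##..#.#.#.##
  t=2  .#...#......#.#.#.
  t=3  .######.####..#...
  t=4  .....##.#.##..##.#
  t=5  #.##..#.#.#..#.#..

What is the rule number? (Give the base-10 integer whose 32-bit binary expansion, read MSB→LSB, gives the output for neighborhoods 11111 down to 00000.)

1911185687

  #####|.  b31=0 t=3,i=3
  ####.|#  b30=1 t=3,i=5
  ###.#|#  b29=1 t=0,i=3
  ###..|#  b28=1 t=3,i=11
  ##.##|.  b27=0 t=3,i=7
  ##.#.|.  b26=0 t=0,i=4
  ##..#|.  b25=0 t=1,i=0
  ##...|#  b24=1 t=0,i=16
  #.###|#  b23=1 t=3,i=8
  #.##.|#  b22=1 t=0,i=14
  #.#.#|#  b21=1 t=0,i=12
  #.#..|.  b20=0 t=0,i=5
  #..##|#  b19=1 t=1,i=1
  #..#.|.  b18=0 t=1,i=9
  #...#|#  b17=1 t=0,i=7
  #....|.  b16=0 t=2,i=7
  .####|.  b15=0 t=3,i=2
  .###.|#  b14=1 t=0,i=2
  .##.#|#  b13=1 t=0,i=10
  .##..|.  b12=0 t=0,i=15
  .#.##|.  b11=0 t=0,i=13
  .#.#.|.  b10=0 t=1,i=11
  .#..#|.  b9=0 t=2,i=17
  .#...|#  b8=1 t=0,i=6
  ..###|.  b7=0 t=0,i=1
  ..##.|.  b6=0 t=0,i=9
  ..#.#|.  b5=0 t=1,i=10
  ..#..|#  b4=1 t=2,i=1
  ...##|.  b3=0 t=0,i=0
  ...#.|#  b2=1 t=2,i=4
  ....#|#  b1=1 t=2,i=10
  .....|#  b0=1 t=2,i=8
  bits 01110001111010100110000100010111 = 1911185687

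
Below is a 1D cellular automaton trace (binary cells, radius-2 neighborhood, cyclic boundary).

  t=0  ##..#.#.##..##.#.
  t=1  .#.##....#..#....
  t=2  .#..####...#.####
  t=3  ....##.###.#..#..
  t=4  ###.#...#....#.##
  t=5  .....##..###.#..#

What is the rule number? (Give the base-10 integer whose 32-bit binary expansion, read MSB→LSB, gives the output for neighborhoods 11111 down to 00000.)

  #####|.  b31=0 t=4,i=0
  ####.|.  b30=0 t=2,i=6
  ###.#|.  b29=0 t=2,i=16
  ###..|#  b28=1 t=2,i=7
  ##.##|.  b27=0 t=3,i=6
  ##.#.|.  b26=0 t=0,i=14
  ##..#|.  b25=0 t=0,i=2
  ##...|#  b24=1 t=1,i=5
  #.###|.  b23=0 t=2,i=13
  #.##.|.  b22=0 t=0,i=0
  #.#.#|.  b21=0 t=0,i=6
  #.#..|.  b20=0 t=2,i=1
  #..##|.  b19=0 t=0,i=11
  #..#.|#  b18=1 t=0,i=3
  #...#|#  b17=1 t=2,i=9
  #....|#  b16=1 t=1,i=6
  .####|#  b15=1 t=2,i=5
  .###.|#  b14=1 t=3,i=8
  .##.#|.  b13=0 t=0,i=13
  .##..|#  b12=1 t=0,i=1
  .#.##|.  b11=0 t=0,i=7
  .#.#.|.  b10=0 t=0,i=5
  .#..#|.  b9=0 t=1,i=10
  .#...|#  b8=1 t=1,i=13
  ..###|#  b7=1 t=2,i=4
  ..##.|#  b6=1 t=0,i=12
  ..#.#|#  b5=1 t=0,i=4
  ..#..|.  b4=0 t=1,i=9
  ...##|.  b3=0 t=3,i=3
  ...#.|.  b2=0 t=1,i=0
  ....#|#  b1=1 t=1,i=7
  .....|#  b0=1 t=1,i=15
  bits 00010001000001111101000111100011 = 285725155

285725155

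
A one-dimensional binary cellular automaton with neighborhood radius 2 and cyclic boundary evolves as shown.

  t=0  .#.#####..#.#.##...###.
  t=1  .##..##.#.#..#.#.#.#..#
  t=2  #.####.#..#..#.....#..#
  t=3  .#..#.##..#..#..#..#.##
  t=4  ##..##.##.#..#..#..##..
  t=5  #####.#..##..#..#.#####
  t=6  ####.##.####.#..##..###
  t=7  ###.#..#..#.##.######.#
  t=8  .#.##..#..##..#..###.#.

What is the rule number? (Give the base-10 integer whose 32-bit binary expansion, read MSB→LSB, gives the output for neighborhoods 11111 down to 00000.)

  [31] ##### => #  t=0,i=5
  [30] ####. => #  t=0,i=6
  [29] ###.# => .  t=2,i=5
  [28] ###.. => .  t=0,i=7
  [27] ##.## => #  t=2,i=1
  [26] ##.#. => #  t=1,i=7
  [25] ##..# => #  t=0,i=8
  [24] ##... => .  t=0,i=16
  [23] #.### => .  t=0,i=3
  [22] #.##. => .  t=0,i=14
  [21] #.#.# => .  t=0,i=12
  [20] #.#.. => #  t=1,i=10
  [19] #..## => #  t=1,i=4
  [18] #..#. => .  t=0,i=0
  [17] #...# => #  t=0,i=17
  [16] #.... => .  t=2,i=15
  [15] .#### => .  t=0,i=4
  [14] .###. => .  t=0,i=20
  [13] .##.# => .  t=1,i=6
  [12] .##.. => #  t=0,i=15
  [11] .#.## => #  t=0,i=2
  [10] .#.#. => .  t=0,i=11
  [9] .#..# => .  t=1,i=11
  [8] .#... => .  t=2,i=14
  [7] ..### => #  t=0,i=19
  [6] ..##. => #  t=1,i=5
  [5] ..#.# => #  t=0,i=1
  [4] ..#.. => #  t=2,i=10
  [3] ...## => .  t=0,i=18
  [2] ...#. => .  t=2,i=18
  [1] ....# => .  t=2,i=17
  [0] ..... => #  t=2,i=16
  bits 11001110000110100001100011110001 = 3457816817

3457816817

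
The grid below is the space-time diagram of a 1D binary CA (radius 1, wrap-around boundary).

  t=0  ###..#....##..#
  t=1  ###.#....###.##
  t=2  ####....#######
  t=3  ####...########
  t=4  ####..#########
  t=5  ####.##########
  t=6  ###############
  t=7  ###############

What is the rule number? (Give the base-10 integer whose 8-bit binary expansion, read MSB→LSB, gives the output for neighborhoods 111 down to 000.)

234

  nb ###: next=#  (t=0,i=0, bit7=1)
  nb ##.: next=#  (t=0,i=2, bit6=1)
  nb #.#: next=#  (t=1,i=3, bit5=1)
  nb #..: next=.  (t=0,i=3, bit4=0)
  nb .##: next=#  (t=0,i=10, bit3=1)
  nb .#.: next=.  (t=0,i=5, bit2=0)
  nb ..#: next=#  (t=0,i=4, bit1=1)
  nb ...: next=.  (t=0,i=7, bit0=0)
  bits 11101010 = 234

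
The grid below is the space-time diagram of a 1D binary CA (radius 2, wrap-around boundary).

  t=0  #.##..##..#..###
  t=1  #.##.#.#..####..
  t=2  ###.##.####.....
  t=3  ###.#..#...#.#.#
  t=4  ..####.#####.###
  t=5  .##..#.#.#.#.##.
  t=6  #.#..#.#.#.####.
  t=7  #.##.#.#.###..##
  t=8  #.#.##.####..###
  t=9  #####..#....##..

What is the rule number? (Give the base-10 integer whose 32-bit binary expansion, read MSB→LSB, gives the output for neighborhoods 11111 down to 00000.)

2784648125

  nb #####: next=#  (t=4,i=9, bit31=1)
  nb ####.: next=.  (t=0,i=15, bit30=0)
  nb ###.#: next=#  (t=0,i=0, bit29=1)
  nb ###..: next=.  (t=1,i=13, bit28=0)
  nb ##.##: next=.  (t=0,i=1, bit27=0)
  nb ##.#.: next=#  (t=1,i=4, bit26=1)
  nb ##..#: next=.  (t=0,i=4, bit25=0)
  nb ##...: next=#  (t=2,i=11, bit24=1)
  nb #.###: next=#  (t=2,i=7, bit23=1)
  nb #.##.: next=#  (t=0,i=2, bit22=1)
  nb #.#.#: next=#  (t=1,i=5, bit21=1)
  nb #.#..: next=#  (t=1,i=7, bit20=1)
  nb #..##: next=#  (t=0,i=5, bit19=1)
  nb #..#.: next=.  (t=0,i=9, bit18=0)
  nb #...#: next=#  (t=3,i=9, bit17=1)
  nb #....: next=.  (t=2,i=12, bit16=0)
  nb .####: next=.  (t=0,i=14, bit15=0)
  nb .###.: next=#  (t=2,i=1, bit14=1)
  nb .##.#: next=.  (t=1,i=3, bit13=0)
  nb .##..: next=#  (t=0,i=3, bit12=1)
  nb .#.##: next=#  (t=1,i=1, bit11=1)
  nb .#.#.: next=.  (t=1,i=6, bit10=0)
  nb .#..#: next=#  (t=0,i=11, bit9=1)
  nb .#...: next=#  (t=3,i=8, bit8=1)
  nb ..###: next=#  (t=0,i=13, bit7=1)
  nb ..##.: next=.  (t=0,i=6, bit6=0)
  nb ..#.#: next=#  (t=1,i=0, bit5=1)
  nb ..#..: next=#  (t=0,i=10, bit4=1)
  nb ...##: next=#  (t=2,i=15, bit3=1)
  nb ...#.: next=#  (t=3,i=10, bit2=1)
  nb ....#: next=.  (t=2,i=14, bit1=0)
  nb .....: next=#  (t=2,i=13, bit0=1)
  bits 10100101111110100101101110111101 = 2784648125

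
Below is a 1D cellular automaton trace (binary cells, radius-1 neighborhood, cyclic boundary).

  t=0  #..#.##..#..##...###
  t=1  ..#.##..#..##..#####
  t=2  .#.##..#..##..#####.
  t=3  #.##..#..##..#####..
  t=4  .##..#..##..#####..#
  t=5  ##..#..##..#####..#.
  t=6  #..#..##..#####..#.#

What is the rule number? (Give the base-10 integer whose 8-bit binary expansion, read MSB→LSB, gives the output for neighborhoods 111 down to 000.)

  [7] ### => #  t=0,i=18
  [6] ##. => .  t=0,i=0
  [5] #.# => #  t=0,i=4
  [4] #.. => .  t=0,i=1
  [3] .## => #  t=0,i=5
  [2] .#. => .  t=0,i=3
  [1] ..# => #  t=0,i=2
  [0] ... => #  t=0,i=15
  bits 10101011 = 171

171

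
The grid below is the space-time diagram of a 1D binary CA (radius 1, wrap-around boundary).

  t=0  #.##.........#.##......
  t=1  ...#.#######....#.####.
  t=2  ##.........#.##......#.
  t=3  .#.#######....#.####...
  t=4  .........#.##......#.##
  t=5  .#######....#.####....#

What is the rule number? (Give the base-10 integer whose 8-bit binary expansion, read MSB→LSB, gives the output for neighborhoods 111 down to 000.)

65

  ###|.  b7=0 t=1,i=6
  ##.|#  b6=1 t=0,i=3
  #.#|.  b5=0 t=0,i=1
  #..|.  b4=0 t=0,i=4
  .##|.  b3=0 t=0,i=2
  .#.|.  b2=0 t=0,i=0
  ..#|.  b1=0 t=0,i=12
  ...|#  b0=1 t=0,i=5
  bits 01000001 = 65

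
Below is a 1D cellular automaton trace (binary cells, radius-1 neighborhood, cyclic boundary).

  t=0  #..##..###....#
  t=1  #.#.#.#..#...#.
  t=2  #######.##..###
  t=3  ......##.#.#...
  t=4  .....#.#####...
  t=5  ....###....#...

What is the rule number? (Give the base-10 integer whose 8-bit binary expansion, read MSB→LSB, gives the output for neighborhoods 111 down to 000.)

  ### -> .   bit 7 = 0  t=0,i=8
  ##. -> #   bit 6 = 1  t=0,i=0
  #.# -> #   bit 5 = 1  t=1,i=1
  #.. -> .   bit 4 = 0  t=0,i=1
  .## -> .   bit 3 = 0  t=0,i=3
  .#. -> #   bit 2 = 1  t=1,i=0
  ..# -> #   bit 1 = 1  t=0,i=2
  ... -> .   bit 0 = 0  t=0,i=11
  bits 01100110 = 102

102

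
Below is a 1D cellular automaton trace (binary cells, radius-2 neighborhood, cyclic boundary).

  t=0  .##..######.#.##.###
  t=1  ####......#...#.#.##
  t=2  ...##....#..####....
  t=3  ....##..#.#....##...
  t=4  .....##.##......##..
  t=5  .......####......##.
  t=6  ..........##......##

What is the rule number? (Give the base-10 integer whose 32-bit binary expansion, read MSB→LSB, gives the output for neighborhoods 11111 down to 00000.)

  #####|.  b31=0 t=0,i=7
  ####.|.  b30=0 t=0,i=9
  ###.#|#  b29=1 t=0,i=10
  ###..|#  b28=1 t=1,i=3
  ##.##|#  b27=1 t=0,i=0
  ##.#.|.  b26=0 t=0,i=11
  ##..#|#  b25=1 t=0,i=3
  ##...|#  b24=1 t=1,i=4
  #.###|.  b23=0 t=0,i=17
  #.##.|#  b22=1 t=0,i=1
  #.#.#|.  b21=0 t=0,i=12
  #.#..|.  b20=0 t=3,i=10
  #..##|.  b19=0 t=0,i=4
  #..#.|.  b18=0 t=3,i=7
  #...#|#  b17=1 t=1,i=12
  #....|.  b16=0 t=1,i=5
  .####|.  b15=0 t=0,i=6
  .###.|#  b14=1 t=0,i=18
  .##.#|.  b13=0 t=0,i=15
  .##..|#  b12=1 t=0,i=2
  .#.##|.  b11=0 t=0,i=13
  .#.#.|#  b10=1 t=1,i=15
  .#..#|#  b9=1 t=2,i=10
  .#...|.  b8=0 t=1,i=11
  ..###|.  b7=0 t=0,i=5
  ..##.|.  b6=0 t=2,i=3
  ..#.#|#  b5=1 t=1,i=14
  ..#..|.  b4=0 t=1,i=10
  ...##|.  b3=0 t=2,i=2
  ...#.|#  b2=1 t=1,i=9
  ....#|.  b1=0 t=1,i=8
  .....|.  b0=0 t=1,i=6
  bits 00111011010000100101011000100100 = 994203172

994203172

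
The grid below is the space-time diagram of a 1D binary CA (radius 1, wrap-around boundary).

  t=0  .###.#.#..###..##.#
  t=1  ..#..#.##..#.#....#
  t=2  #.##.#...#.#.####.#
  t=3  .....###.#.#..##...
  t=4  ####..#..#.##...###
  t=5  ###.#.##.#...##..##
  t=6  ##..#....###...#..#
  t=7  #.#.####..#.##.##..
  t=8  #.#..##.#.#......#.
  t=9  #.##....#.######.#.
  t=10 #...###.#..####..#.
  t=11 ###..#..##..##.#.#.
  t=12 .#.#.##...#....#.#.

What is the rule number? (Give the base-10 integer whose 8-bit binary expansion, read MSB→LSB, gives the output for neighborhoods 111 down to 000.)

149

  ###|#  b7=1 t=0,i=2
  ##.|.  b6=0 t=0,i=3
  #.#|.  b5=0 t=0,i=0
  #..|#  b4=1 t=0,i=8
  .##|.  b3=0 t=0,i=1
  .#.|#  b2=1 t=0,i=5
  ..#|.  b1=0 t=0,i=9
  ...|#  b0=1 t=1,i=15
  bits 10010101 = 149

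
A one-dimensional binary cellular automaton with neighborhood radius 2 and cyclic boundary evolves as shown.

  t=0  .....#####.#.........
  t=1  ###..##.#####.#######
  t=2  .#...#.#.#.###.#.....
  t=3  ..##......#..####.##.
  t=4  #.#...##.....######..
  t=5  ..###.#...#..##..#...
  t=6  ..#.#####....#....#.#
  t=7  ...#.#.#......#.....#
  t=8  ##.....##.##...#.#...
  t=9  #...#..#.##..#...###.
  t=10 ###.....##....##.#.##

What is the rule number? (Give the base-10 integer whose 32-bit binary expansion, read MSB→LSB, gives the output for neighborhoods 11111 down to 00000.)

1817348545

  ##### -> .   bit 31 = 0  t=0,i=7
  ####. -> #   bit 30 = 1  t=0,i=8
  ###.# -> #   bit 29 = 1  t=0,i=9
  ###.. -> .   bit 28 = 0  t=1,i=2
  ##.## -> #   bit 27 = 1  t=1,i=7
  ##.#. -> #   bit 26 = 1  t=0,i=10
  ##..# -> .   bit 25 = 0  t=1,i=3
  ##... -> .   bit 24 = 0  t=3,i=4
  #.### -> .   bit 23 = 0  t=1,i=8
  #.##. -> #   bit 22 = 1  t=3,i=18
  #.#.# -> .   bit 21 = 0  t=2,i=7
  #.#.. -> #   bit 20 = 1  t=0,i=11
  #..## -> .   bit 19 = 0  t=1,i=4
  #..#. -> .   bit 18 = 0  t=4,i=20
  #...# -> #   bit 17 = 1  t=2,i=3
  #.... -> .   bit 16 = 0  t=0,i=13
  .#### -> #   bit 15 = 1  t=0,i=6
  .###. -> .   bit 14 = 0  t=2,i=12
  .##.# -> .   bit 13 = 0  t=1,i=6
  .##.. -> .   bit 12 = 0  t=3,i=3
  .#.## -> #   bit 11 = 1  t=2,i=10
  .#.#. -> .   bit 10 = 0  t=2,i=6
  .#..# -> .   bit 9 = 0  t=3,i=11
  .#... -> #   bit 8 = 1  t=0,i=12
  ..### -> #   bit 7 = 1  t=0,i=5
  ..##. -> #   bit 6 = 1  t=1,i=5
  ..#.# -> .   bit 5 = 0  t=2,i=5
  ..#.. -> .   bit 4 = 0  t=2,i=1
  ...## -> .   bit 3 = 0  t=0,i=4
  ...#. -> .   bit 2 = 0  t=2,i=0
  ....# -> .   bit 1 = 0  t=0,i=3
  ..... -> #   bit 0 = 1  t=0,i=0
  bits 01101100010100101000100111000001 = 1817348545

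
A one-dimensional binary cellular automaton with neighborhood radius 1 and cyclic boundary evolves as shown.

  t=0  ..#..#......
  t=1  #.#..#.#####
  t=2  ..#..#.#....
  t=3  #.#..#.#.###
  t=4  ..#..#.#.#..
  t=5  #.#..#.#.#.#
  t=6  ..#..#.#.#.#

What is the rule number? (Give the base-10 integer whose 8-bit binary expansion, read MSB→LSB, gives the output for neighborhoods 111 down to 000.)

  ###|.  b7=0 t=1,i=8
  ##.|.  b6=0 t=1,i=0
  #.#|.  b5=0 t=1,i=1
  #..|.  b4=0 t=0,i=3
  .##|#  b3=1 t=1,i=7
  .#.|#  b2=1 t=0,i=2
  ..#|.  b1=0 t=0,i=1
  ...|#  b0=1 t=0,i=0
  bits 00001101 = 13

13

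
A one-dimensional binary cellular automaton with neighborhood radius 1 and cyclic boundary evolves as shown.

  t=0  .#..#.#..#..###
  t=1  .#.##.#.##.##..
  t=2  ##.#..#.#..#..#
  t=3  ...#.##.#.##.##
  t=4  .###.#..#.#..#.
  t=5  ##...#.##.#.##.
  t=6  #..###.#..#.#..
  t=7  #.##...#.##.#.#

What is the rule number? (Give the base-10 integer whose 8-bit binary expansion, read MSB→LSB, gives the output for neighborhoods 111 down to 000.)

15

  ### -> .   bit 7 = 0  t=0,i=13
  ##. -> .   bit 6 = 0  t=0,i=14
  #.# -> .   bit 5 = 0  t=0,i=0
  #.. -> .   bit 4 = 0  t=0,i=2
  .## -> #   bit 3 = 1  t=0,i=12
  .#. -> #   bit 2 = 1  t=0,i=1
  ..# -> #   bit 1 = 1  t=0,i=3
  ... -> #   bit 0 = 1  t=1,i=14
  bits 00001111 = 15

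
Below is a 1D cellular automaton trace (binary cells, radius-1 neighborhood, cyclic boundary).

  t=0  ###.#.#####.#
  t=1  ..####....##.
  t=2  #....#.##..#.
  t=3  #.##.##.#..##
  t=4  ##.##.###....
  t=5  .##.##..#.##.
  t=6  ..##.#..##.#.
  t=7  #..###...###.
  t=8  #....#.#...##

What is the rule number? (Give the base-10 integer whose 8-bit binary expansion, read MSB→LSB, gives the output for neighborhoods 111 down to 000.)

101

  ### -> .   bit 7 = 0  t=0,i=0
  ##. -> #   bit 6 = 1  t=0,i=2
  #.# -> #   bit 5 = 1  t=0,i=3
  #.. -> .   bit 4 = 0  t=1,i=6
  .## -> .   bit 3 = 0  t=0,i=6
  .#. -> #   bit 2 = 1  t=0,i=4
  ..# -> .   bit 1 = 0  t=1,i=1
  ... -> #   bit 0 = 1  t=1,i=0
  bits 01100101 = 101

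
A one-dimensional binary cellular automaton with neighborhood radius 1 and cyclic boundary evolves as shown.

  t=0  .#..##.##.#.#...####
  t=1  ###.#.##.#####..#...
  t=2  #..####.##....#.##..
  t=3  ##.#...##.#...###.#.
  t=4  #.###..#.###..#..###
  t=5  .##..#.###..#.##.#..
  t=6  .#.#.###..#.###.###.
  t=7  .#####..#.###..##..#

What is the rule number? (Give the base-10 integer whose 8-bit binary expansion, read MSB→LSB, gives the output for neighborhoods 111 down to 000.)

60

  [7] ### => .  t=0,i=17
  [6] ##. => .  t=0,i=5
  [5] #.# => #  t=0,i=0
  [4] #.. => #  t=0,i=2
  [3] .## => #  t=0,i=4
  [2] .#. => #  t=0,i=1
  [1] ..# => .  t=0,i=3
  [0] ... => .  t=0,i=14
  bits 00111100 = 60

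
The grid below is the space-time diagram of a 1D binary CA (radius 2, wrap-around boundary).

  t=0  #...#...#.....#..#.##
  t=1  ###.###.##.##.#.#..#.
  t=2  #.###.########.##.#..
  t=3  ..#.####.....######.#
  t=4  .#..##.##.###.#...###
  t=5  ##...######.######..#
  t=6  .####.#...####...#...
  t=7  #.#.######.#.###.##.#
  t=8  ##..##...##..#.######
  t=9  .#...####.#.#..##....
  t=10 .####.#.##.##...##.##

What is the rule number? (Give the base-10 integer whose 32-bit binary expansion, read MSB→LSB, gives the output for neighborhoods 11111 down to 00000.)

1037481243

  nb #####: next=.  (t=2,i=8, bit31=0)
  nb ####.: next=.  (t=2,i=12, bit30=0)
  nb ###.#: next=#  (t=1,i=2, bit29=1)
  nb ###..: next=#  (t=0,i=0, bit28=1)
  nb ##.##: next=#  (t=1,i=3, bit27=1)
  nb ##.#.: next=#  (t=1,i=13, bit26=1)
  nb ##..#: next=.  (t=5,i=18, bit25=0)
  nb ##...: next=#  (t=0,i=1, bit24=1)
  nb #.###: next=#  (t=0,i=19, bit23=1)
  nb #.##.: next=#  (t=1,i=8, bit22=1)
  nb #.#.#: next=.  (t=1,i=14, bit21=0)
  nb #.#..: next=#  (t=1,i=16, bit20=1)
  nb #..##: next=.  (t=4,i=3, bit19=0)
  nb #..#.: next=#  (t=0,i=16, bit18=1)
  nb #...#: next=#  (t=0,i=2, bit17=1)
  nb #....: next=.  (t=0,i=10, bit16=0)
  nb .####: next=#  (t=2,i=7, bit15=1)
  nb .###.: next=.  (t=0,i=20, bit14=0)
  nb .##.#: next=#  (t=1,i=9, bit13=1)
  nb .##..: next=#  (t=8,i=5, bit12=1)
  nb .#.##: next=.  (t=0,i=18, bit11=0)
  nb .#.#.: next=#  (t=1,i=15, bit10=1)
  nb .#..#: next=.  (t=0,i=15, bit9=0)
  nb .#...: next=#  (t=0,i=5, bit8=1)
  nb ..###: next=.  (t=3,i=13, bit7=0)
  nb ..##.: next=.  (t=4,i=4, bit6=0)
  nb ..#.#: next=.  (t=0,i=17, bit5=0)
  nb ..#..: next=#  (t=0,i=4, bit4=1)
  nb ...##: next=#  (t=3,i=12, bit3=1)
  nb ...#.: next=.  (t=0,i=3, bit2=0)
  nb ....#: next=#  (t=0,i=12, bit1=1)
  nb .....: next=#  (t=0,i=11, bit0=1)
  bits 00111101110101101011010100011011 = 1037481243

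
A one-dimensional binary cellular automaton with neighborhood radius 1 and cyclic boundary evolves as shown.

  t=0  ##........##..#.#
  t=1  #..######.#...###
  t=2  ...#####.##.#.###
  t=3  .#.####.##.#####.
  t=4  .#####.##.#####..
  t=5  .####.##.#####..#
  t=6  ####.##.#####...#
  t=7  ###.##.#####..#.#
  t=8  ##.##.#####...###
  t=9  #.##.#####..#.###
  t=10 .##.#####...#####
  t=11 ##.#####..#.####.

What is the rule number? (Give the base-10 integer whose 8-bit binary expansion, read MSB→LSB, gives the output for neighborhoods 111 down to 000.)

  nb ###: next=#  (t=0,i=0, bit7=1)
  nb ##.: next=.  (t=0,i=1, bit6=0)
  nb #.#: next=#  (t=0,i=15, bit5=1)
  nb #..: next=.  (t=0,i=2, bit4=0)
  nb .##: next=#  (t=0,i=10, bit3=1)
  nb .#.: next=#  (t=0,i=14, bit2=1)
  nb ..#: next=.  (t=0,i=9, bit1=0)
  nb ...: next=#  (t=0,i=3, bit0=1)
  bits 10101101 = 173

173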